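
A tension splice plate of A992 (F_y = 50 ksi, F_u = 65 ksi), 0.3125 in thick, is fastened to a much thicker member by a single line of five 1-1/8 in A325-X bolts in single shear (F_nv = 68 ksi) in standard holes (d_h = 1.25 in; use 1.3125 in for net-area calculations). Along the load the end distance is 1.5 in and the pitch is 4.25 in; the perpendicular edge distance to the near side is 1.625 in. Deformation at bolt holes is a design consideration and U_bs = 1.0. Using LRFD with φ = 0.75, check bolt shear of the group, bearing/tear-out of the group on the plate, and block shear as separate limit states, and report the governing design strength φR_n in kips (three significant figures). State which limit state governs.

130 kips (block shear governs)

Bolt shear: A_b = π·1.125²/4 = 0.994 in²; R_n = 68 × 0.994 × 5 × 1 = 338 kips → 0.75 × 338 = 253 kips.
Bearing: edge l_c = 0.875, r_n = 21.33 kips; interior l_c = 3, r_n = 54.84 kips; R_n = 21.33 + 4·54.84 = 240.7 kips → 181 kips.
Block shear: A_gv = 5.781, A_nv = 3.936, A_nt = 0.3027 in²; R_n = min(0.6F_uA_nv, 0.6F_yA_gv) + U_bs·F_u·A_nt = 173.2 kips → 130 kips.
Block shear governs: 130 kips.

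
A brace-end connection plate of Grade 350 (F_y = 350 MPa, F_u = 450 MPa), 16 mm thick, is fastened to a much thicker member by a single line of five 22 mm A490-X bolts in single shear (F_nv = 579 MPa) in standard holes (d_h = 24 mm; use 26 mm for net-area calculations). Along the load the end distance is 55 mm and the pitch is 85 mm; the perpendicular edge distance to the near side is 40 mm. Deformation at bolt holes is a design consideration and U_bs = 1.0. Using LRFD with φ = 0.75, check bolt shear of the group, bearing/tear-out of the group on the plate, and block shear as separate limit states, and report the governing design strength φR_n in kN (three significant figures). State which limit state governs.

Bolt shear: A_b = π·22²/4 = 380.1 mm²; R_n = 579 × 380.1 × 5 × 1 / 1000 = 1100 kN → 0.75 × 1100 = 825 kN.
Bearing: edge l_c = 43, r_n = 371.5 kN; interior l_c = 61, r_n = 380.2 kN; R_n = 371.5 + 4·380.2 = 1892 kN → 1420 kN.
Block shear: A_gv = 6320, A_nv = 4448, A_nt = 432 mm²; R_n = min(0.6F_uA_nv, 0.6F_yA_gv) + U_bs·F_u·A_nt = 1395 kN → 1050 kN.
Bolt shear governs: 825 kN.

825 kN (bolt shear governs)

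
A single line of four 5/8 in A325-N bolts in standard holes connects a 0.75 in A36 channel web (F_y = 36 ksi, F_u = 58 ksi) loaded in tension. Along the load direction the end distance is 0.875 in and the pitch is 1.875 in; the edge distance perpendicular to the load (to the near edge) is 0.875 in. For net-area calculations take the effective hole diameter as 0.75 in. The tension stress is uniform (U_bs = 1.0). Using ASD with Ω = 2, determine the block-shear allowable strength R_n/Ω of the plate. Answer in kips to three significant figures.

61.4 kips

Shear plane L_v = 0.875 + 3·1.875 = 6.5 in; A_gv = 6.5 × 0.75 = 4.875 in².
A_nv = (6.5 − 3.5·0.75) × 0.75 = 2.906 in².
A_nt = (0.875 − 0.5·0.75) × 0.75 = 0.375 in².
0.6 F_u A_nv = 101.1 kips; 0.6 F_y A_gv = 105.3 kips → shear rupture governs the shear term.
R_n = 101.1 + 1.0 × 58 × 0.375 = 122.9 kips.
Allowable strength R_n/Ω = 122.9 / 2 = 61.4 kips.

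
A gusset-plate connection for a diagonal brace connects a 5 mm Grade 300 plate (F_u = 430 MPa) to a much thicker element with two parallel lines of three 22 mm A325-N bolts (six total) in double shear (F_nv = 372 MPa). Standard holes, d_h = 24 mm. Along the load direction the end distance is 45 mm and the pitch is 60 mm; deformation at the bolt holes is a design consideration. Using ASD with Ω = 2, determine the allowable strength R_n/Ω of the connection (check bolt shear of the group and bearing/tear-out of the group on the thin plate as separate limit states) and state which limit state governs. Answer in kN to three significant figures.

271 kN (bearing governs)

Bolt shear: A_b = π·22²/4 = 380.1 mm²; R_n = 372 × 380.1 × 6 × 2 / 1000 = 1697 kN → 1697 / 2 = 848 kN.
Bearing (1.2 l_c t F_u ≤ 2.4 d t F_u): upper limit = 2.4·22·5·430 / 1000 = 113.5 kN.
  Edge l_c = 45 − 24/2 = 33 → r_n = 85.14 kN; interior l_c = 60 − 24 = 36 → r_n = 92.88 kN.
  R_n,bearing = 2·85.14 + 4·92.88 = 541.8 kN → 541.8 / 2 = 271 kN.
Bearing governs: 271 kN.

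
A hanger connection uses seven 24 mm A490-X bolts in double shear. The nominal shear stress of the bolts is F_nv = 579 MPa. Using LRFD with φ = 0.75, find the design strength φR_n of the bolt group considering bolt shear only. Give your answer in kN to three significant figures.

2750 kN

A_b = π × 24² / 4 = 452.4 mm².
R_n = F_nv · A_b · n · n_s = 579 × 452.4 × 7 × 2 / 1000 = 3667 kN.
Design strength φR_n = 0.75 × 3667 = 2750 kN.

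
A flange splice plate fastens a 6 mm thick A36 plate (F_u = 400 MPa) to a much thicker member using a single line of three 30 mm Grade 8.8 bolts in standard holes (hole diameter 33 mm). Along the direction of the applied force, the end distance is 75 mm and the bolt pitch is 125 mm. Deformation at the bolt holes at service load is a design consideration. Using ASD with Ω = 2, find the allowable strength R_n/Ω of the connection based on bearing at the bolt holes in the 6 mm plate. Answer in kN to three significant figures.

Per bolt r_n = 1.2 l_c t F_u ≤ 2.4 d t F_u; upper limit = 2.4 × 30 × 6 × 400 / 1000 = 172.8 kN.
Edge bolt: l_c = 75 − 33/2 = 58.5 mm → 1.2 × 58.5 × 6 × 400 / 1000 = 168.5 → r_n = 168.5 kN.
Interior bolts: l_c = 125 − 33 = 92 mm → 1.2 × 92 × 6 × 400 / 1000 = 265 → r_n = 172.8 kN.
R_n = 1 × 168.5 + 2 × 172.8 = 514.1 kN.
Allowable strength R_n/Ω = 514.1 / 2 = 257 kN.

257 kN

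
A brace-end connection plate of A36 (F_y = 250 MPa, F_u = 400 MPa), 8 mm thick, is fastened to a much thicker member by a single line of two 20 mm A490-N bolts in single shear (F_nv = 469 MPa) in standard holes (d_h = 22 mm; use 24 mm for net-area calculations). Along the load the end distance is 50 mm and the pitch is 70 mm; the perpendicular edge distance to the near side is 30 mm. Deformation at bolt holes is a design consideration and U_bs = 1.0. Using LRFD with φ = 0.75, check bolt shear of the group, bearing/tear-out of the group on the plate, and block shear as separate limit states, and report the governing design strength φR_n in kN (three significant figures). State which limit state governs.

151 kN (block shear governs)

Bolt shear: A_b = π·20²/4 = 314.2 mm²; R_n = 469 × 314.2 × 2 × 1 / 1000 = 294.7 kN → 0.75 × 294.7 = 221 kN.
Bearing: edge l_c = 39, r_n = 149.8 kN; interior l_c = 48, r_n = 153.6 kN; R_n = 149.8 + 1·153.6 = 303.4 kN → 228 kN.
Block shear: A_gv = 960, A_nv = 672, A_nt = 144 mm²; R_n = min(0.6F_uA_nv, 0.6F_yA_gv) + U_bs·F_u·A_nt = 201.6 kN → 151 kN.
Block shear governs: 151 kN.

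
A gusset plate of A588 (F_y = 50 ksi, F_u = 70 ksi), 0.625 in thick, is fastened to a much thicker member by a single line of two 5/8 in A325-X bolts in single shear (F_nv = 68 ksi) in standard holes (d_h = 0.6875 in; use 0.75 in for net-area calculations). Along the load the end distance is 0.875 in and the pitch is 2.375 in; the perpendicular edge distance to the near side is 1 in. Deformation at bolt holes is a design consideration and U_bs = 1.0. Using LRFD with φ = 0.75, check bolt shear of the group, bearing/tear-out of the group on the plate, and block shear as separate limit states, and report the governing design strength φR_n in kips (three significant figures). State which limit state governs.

31.3 kips (bolt shear governs)

Bolt shear: A_b = π·0.625²/4 = 0.3068 in²; R_n = 68 × 0.3068 × 2 × 1 = 41.72 kips → 0.75 × 41.72 = 31.3 kips.
Bearing: edge l_c = 0.5312, r_n = 27.89 kips; interior l_c = 1.688, r_n = 65.62 kips; R_n = 27.89 + 1·65.62 = 93.52 kips → 70.1 kips.
Block shear: A_gv = 2.031, A_nv = 1.328, A_nt = 0.3906 in²; R_n = min(0.6F_uA_nv, 0.6F_yA_gv) + U_bs·F_u·A_nt = 83.12 kips → 62.3 kips.
Bolt shear governs: 31.3 kips.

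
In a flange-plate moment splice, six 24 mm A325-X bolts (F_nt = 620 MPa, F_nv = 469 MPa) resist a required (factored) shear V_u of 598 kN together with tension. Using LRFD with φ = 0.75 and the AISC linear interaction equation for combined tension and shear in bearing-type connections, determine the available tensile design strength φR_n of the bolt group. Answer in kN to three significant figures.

A_b = π·24²/4 = 452.4 mm²; f_rv = 598 × 1000 / (6 × 452.4) = 220.3 MPa.
F'_nt = 1.3 F_nt − (F_nt / φF_nv) f_rv = 1.3·620 − (620/(0.75·469))·220.3 = 417.7 MPa, capped at F_nt → F'_nt = 417.7 MPa.
R_n = F'_nt · A_b · n = 417.7 × 452.4 × 6 / 1000 = 1134 kN.
Design strength φR_n = 0.75 × 1134 = 850 kN.

850 kN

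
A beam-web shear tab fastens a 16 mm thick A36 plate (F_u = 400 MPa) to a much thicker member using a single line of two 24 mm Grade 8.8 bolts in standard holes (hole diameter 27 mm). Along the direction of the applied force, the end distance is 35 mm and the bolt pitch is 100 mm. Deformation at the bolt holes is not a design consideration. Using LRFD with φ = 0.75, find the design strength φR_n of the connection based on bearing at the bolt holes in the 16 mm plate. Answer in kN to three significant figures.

Per bolt r_n = 1.5 l_c t F_u ≤ 3.0 d t F_u; upper limit = 3.0 × 24 × 16 × 400 / 1000 = 460.8 kN.
Edge bolt: l_c = 35 − 27/2 = 21.5 mm → 1.5 × 21.5 × 16 × 400 / 1000 = 206.4 → r_n = 206.4 kN.
Interior bolts: l_c = 100 − 27 = 73 mm → 1.5 × 73 × 16 × 400 / 1000 = 700.8 → r_n = 460.8 kN.
R_n = 1 × 206.4 + 1 × 460.8 = 667.2 kN.
Design strength φR_n = 0.75 × 667.2 = 500 kN.

500 kN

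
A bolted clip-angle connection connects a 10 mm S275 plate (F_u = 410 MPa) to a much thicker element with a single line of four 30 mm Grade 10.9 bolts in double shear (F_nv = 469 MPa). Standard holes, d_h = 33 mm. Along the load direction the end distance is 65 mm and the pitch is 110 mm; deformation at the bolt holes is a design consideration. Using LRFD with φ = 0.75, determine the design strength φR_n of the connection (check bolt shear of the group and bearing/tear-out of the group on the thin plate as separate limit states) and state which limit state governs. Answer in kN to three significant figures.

Bolt shear: A_b = π·30²/4 = 706.9 mm²; R_n = 469 × 706.9 × 4 × 2 / 1000 = 2652 kN → 0.75 × 2652 = 1990 kN.
Bearing (1.2 l_c t F_u ≤ 2.4 d t F_u): upper limit = 2.4·30·10·410 / 1000 = 295.2 kN.
  Edge l_c = 65 − 33/2 = 48.5 → r_n = 238.6 kN; interior l_c = 110 − 33 = 77 → r_n = 295.2 kN.
  R_n,bearing = 1·238.6 + 3·295.2 = 1124 kN → 0.75 × 1124 = 843 kN.
Bearing governs: 843 kN.

843 kN (bearing governs)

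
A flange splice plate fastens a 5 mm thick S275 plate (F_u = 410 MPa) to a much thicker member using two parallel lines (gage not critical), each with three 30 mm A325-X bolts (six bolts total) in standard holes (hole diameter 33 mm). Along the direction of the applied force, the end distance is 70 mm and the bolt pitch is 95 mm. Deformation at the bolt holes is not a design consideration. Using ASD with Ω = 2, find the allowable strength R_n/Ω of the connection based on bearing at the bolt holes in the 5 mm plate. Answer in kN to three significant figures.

Per bolt r_n = 1.5 l_c t F_u ≤ 3.0 d t F_u; upper limit = 3.0 × 30 × 5 × 410 / 1000 = 184.5 kN.
Edge bolt: l_c = 70 − 33/2 = 53.5 mm → 1.5 × 53.5 × 5 × 410 / 1000 = 164.5 → r_n = 164.5 kN.
Interior bolts: l_c = 95 − 33 = 62 mm → 1.5 × 62 × 5 × 410 / 1000 = 190.7 → r_n = 184.5 kN.
R_n = 2 × 164.5 + 4 × 184.5 = 1067 kN.
Allowable strength R_n/Ω = 1067 / 2 = 534 kN.

534 kN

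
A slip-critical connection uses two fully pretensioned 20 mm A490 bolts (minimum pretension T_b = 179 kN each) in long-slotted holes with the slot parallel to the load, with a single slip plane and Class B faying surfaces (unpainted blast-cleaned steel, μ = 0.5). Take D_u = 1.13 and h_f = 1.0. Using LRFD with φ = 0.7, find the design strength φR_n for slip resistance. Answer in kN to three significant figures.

142 kN

R_n = μ · D_u · h_f · T_b · n_s · n_b = 0.5 × 1.13 × 1.0 × 179 × 1 × 2 = 202.3 kN.
Design strength φR_n = 0.7 × 202.3 = 142 kN.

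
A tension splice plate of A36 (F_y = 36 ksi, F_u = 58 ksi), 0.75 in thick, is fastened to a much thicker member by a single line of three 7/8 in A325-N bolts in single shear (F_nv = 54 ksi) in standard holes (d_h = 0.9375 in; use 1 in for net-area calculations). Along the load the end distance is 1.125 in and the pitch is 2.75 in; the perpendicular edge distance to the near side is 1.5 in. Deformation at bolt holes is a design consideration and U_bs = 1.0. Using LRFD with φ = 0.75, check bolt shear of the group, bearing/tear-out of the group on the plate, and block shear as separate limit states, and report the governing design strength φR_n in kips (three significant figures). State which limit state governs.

Bolt shear: A_b = π·0.875²/4 = 0.6013 in²; R_n = 54 × 0.6013 × 3 × 1 = 97.41 kips → 0.75 × 97.41 = 73.1 kips.
Bearing: edge l_c = 0.6562, r_n = 34.26 kips; interior l_c = 1.812, r_n = 91.35 kips; R_n = 34.26 + 2·91.35 = 217 kips → 163 kips.
Block shear: A_gv = 4.969, A_nv = 3.094, A_nt = 0.75 in²; R_n = min(0.6F_uA_nv, 0.6F_yA_gv) + U_bs·F_u·A_nt = 150.8 kips → 113 kips.
Bolt shear governs: 73.1 kips.

73.1 kips (bolt shear governs)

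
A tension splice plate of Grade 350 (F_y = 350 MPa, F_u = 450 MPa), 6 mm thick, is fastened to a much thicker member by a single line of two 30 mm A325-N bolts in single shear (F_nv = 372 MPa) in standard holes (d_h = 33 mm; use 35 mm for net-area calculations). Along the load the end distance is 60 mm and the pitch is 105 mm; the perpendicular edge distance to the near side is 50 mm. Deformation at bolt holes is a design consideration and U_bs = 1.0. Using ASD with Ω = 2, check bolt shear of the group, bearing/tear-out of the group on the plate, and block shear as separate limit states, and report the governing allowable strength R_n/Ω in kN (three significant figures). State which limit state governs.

135 kN (block shear governs)

Bolt shear: A_b = π·30²/4 = 706.9 mm²; R_n = 372 × 706.9 × 2 × 1 / 1000 = 525.9 kN → 525.9 / 2 = 263 kN.
Bearing: edge l_c = 43.5, r_n = 140.9 kN; interior l_c = 72, r_n = 194.4 kN; R_n = 140.9 + 1·194.4 = 335.3 kN → 168 kN.
Block shear: A_gv = 990, A_nv = 675, A_nt = 195 mm²; R_n = min(0.6F_uA_nv, 0.6F_yA_gv) + U_bs·F_u·A_nt = 270 kN → 135 kN.
Block shear governs: 135 kN.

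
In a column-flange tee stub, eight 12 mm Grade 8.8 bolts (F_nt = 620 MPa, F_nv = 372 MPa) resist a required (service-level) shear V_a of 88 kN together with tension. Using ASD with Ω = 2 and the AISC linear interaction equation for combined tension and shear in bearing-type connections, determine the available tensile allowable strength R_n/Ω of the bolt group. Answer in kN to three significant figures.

A_b = π·12²/4 = 113.1 mm²; f_rv = 88 × 1000 / (8 × 113.1) = 97.26 MPa.
F'_nt = 1.3 F_nt − (Ω F_nt / F_nv) f_rv = 1.3·620 − (2·620/372)·97.26 = 481.8 MPa, capped at F_nt → F'_nt = 481.8 MPa.
R_n = F'_nt · A_b · n = 481.8 × 113.1 × 8 / 1000 = 435.9 kN.
Allowable strength R_n/Ω = 435.9 / 2 = 218 kN.

218 kN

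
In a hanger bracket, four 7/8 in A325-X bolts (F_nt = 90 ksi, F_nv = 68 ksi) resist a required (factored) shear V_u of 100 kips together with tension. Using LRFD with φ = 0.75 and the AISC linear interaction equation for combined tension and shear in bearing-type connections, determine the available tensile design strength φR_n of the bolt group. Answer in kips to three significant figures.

A_b = π·0.875²/4 = 0.6013 in²; f_rv = 100 / (4 × 0.6013) = 41.58 ksi.
F'_nt = 1.3 F_nt − (F_nt / φF_nv) f_rv = 1.3·90 − (90/(0.75·68))·41.58 = 43.63 ksi, capped at F_nt → F'_nt = 43.63 ksi.
R_n = F'_nt · A_b · n = 43.63 × 0.6013 × 4 = 104.9 kips.
Design strength φR_n = 0.75 × 104.9 = 78.7 kips.

78.7 kips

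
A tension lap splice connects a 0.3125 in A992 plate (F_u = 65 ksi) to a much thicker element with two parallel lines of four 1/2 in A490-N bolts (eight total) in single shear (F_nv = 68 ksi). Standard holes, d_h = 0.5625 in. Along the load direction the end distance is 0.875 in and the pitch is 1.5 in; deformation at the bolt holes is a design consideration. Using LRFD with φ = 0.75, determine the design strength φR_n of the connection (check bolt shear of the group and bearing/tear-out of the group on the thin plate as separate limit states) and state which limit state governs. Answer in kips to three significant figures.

Bolt shear: A_b = π·0.5²/4 = 0.1963 in²; R_n = 68 × 0.1963 × 8 × 1 = 106.8 kips → 0.75 × 106.8 = 80.1 kips.
Bearing (1.2 l_c t F_u ≤ 2.4 d t F_u): upper limit = 2.4·0.5·0.3125·65 = 24.38 kips.
  Edge l_c = 0.875 − 0.5625/2 = 0.5938 → r_n = 14.47 kips; interior l_c = 1.5 − 0.5625 = 0.9375 → r_n = 22.85 kips.
  R_n,bearing = 2·14.47 + 6·22.85 = 166.1 kips → 0.75 × 166.1 = 125 kips.
Bolt shear governs: 80.1 kips.

80.1 kips (bolt shear governs)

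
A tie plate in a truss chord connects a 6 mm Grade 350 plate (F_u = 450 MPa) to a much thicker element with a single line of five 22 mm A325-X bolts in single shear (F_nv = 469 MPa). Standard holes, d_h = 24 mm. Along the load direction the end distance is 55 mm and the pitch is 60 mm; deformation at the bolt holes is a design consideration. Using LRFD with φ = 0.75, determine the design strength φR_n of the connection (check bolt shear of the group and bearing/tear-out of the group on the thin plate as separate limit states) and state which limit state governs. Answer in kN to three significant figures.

Bolt shear: A_b = π·22²/4 = 380.1 mm²; R_n = 469 × 380.1 × 5 × 1 / 1000 = 891.4 kN → 0.75 × 891.4 = 669 kN.
Bearing (1.2 l_c t F_u ≤ 2.4 d t F_u): upper limit = 2.4·22·6·450 / 1000 = 142.6 kN.
  Edge l_c = 55 − 24/2 = 43 → r_n = 139.3 kN; interior l_c = 60 − 24 = 36 → r_n = 116.6 kN.
  R_n,bearing = 1·139.3 + 4·116.6 = 605.9 kN → 0.75 × 605.9 = 454 kN.
Bearing governs: 454 kN.

454 kN (bearing governs)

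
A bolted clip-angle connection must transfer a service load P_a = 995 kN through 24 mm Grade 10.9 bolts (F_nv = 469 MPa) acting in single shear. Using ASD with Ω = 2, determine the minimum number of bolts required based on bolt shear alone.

10 bolts

A_b = π·24²/4 = 452.4 mm².
Per-bolt allowable strength R_n/Ω = 469 × 452.4 × 1 / 1000 / 2 = 106.1 kN.
n ≥ 995 / 106.1 = 9.379 → use 10 bolts.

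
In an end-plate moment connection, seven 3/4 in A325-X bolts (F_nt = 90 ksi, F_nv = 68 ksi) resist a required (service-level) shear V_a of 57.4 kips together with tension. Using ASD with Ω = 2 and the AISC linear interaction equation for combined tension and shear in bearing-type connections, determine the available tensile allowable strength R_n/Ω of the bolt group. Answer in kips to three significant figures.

105 kips

A_b = π·0.75²/4 = 0.4418 in²; f_rv = 57.4 / (7 × 0.4418) = 18.56 ksi.
F'_nt = 1.3 F_nt − (Ω F_nt / F_nv) f_rv = 1.3·90 − (2·90/68)·18.56 = 67.87 ksi, capped at F_nt → F'_nt = 67.87 ksi.
R_n = F'_nt · A_b · n = 67.87 × 0.4418 × 7 = 209.9 kips.
Allowable strength R_n/Ω = 209.9 / 2 = 105 kips.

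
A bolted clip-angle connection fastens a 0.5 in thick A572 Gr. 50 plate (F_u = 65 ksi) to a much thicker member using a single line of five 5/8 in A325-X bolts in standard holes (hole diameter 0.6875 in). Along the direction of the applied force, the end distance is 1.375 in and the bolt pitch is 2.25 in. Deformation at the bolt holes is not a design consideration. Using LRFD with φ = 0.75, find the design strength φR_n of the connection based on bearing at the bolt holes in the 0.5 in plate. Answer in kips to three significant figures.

221 kips

Per bolt r_n = 1.5 l_c t F_u ≤ 3.0 d t F_u; upper limit = 3.0 × 0.625 × 0.5 × 65 = 60.94 kips.
Edge bolt: l_c = 1.375 − 0.6875/2 = 1.031 in → 1.5 × 1.031 × 0.5 × 65 = 50.27 → r_n = 50.27 kips.
Interior bolts: l_c = 2.25 − 0.6875 = 1.562 in → 1.5 × 1.562 × 0.5 × 65 = 76.17 → r_n = 60.94 kips.
R_n = 1 × 50.27 + 4 × 60.94 = 294 kips.
Design strength φR_n = 0.75 × 294 = 221 kips.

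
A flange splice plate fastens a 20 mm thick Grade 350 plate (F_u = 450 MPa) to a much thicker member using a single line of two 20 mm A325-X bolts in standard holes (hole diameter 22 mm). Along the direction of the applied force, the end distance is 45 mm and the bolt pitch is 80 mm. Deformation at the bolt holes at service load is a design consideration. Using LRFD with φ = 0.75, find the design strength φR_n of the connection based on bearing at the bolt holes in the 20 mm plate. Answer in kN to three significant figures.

599 kN

Per bolt r_n = 1.2 l_c t F_u ≤ 2.4 d t F_u; upper limit = 2.4 × 20 × 20 × 450 / 1000 = 432 kN.
Edge bolt: l_c = 45 − 22/2 = 34 mm → 1.2 × 34 × 20 × 450 / 1000 = 367.2 → r_n = 367.2 kN.
Interior bolts: l_c = 80 − 22 = 58 mm → 1.2 × 58 × 20 × 450 / 1000 = 626.4 → r_n = 432 kN.
R_n = 1 × 367.2 + 1 × 432 = 799.2 kN.
Design strength φR_n = 0.75 × 799.2 = 599 kN.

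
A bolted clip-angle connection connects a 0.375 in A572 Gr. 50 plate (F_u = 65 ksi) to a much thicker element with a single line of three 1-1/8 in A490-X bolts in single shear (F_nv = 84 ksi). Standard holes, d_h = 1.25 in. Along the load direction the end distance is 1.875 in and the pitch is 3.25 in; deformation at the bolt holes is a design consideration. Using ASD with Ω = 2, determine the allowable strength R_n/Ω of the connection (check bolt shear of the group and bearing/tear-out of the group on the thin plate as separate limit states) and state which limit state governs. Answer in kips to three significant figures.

Bolt shear: A_b = π·1.125²/4 = 0.994 in²; R_n = 84 × 0.994 × 3 × 1 = 250.5 kips → 250.5 / 2 = 125 kips.
Bearing (1.2 l_c t F_u ≤ 2.4 d t F_u): upper limit = 2.4·1.125·0.375·65 = 65.81 kips.
  Edge l_c = 1.875 − 1.25/2 = 1.25 → r_n = 36.56 kips; interior l_c = 3.25 − 1.25 = 2 → r_n = 58.5 kips.
  R_n,bearing = 1·36.56 + 2·58.5 = 153.6 kips → 153.6 / 2 = 76.8 kips.
Bearing governs: 76.8 kips.

76.8 kips (bearing governs)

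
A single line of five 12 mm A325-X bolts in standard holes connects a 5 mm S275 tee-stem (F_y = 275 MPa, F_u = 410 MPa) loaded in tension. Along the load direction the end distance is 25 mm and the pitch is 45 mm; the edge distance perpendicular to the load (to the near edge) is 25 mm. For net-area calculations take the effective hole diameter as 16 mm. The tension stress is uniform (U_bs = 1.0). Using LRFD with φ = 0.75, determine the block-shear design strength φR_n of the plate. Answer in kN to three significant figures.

149 kN

Shear plane L_v = 25 + 4·45 = 205 mm; A_gv = 205 × 5 = 1025 mm².
A_nv = (205 − 4.5·16) × 5 = 665 mm².
A_nt = (25 − 0.5·16) × 5 = 85 mm².
0.6 F_u A_nv = 163.6 kN; 0.6 F_y A_gv = 169.1 kN → shear rupture governs the shear term.
R_n = 163.6 + 1.0 × 410 × 85 / 1000 = 198.4 kN.
Design strength φR_n = 0.75 × 198.4 = 149 kN.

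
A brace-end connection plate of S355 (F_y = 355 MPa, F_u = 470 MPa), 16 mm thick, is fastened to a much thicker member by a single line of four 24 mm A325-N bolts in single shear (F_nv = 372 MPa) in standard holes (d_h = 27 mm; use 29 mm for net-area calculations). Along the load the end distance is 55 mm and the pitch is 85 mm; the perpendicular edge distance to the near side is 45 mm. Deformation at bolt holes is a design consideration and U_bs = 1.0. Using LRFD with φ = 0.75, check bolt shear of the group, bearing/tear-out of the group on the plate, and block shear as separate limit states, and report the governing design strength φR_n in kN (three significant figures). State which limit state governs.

Bolt shear: A_b = π·24²/4 = 452.4 mm²; R_n = 372 × 452.4 × 4 × 1 / 1000 = 673.2 kN → 0.75 × 673.2 = 505 kN.
Bearing: edge l_c = 41.5, r_n = 374.5 kN; interior l_c = 58, r_n = 433.2 kN; R_n = 374.5 + 3·433.2 = 1674 kN → 1260 kN.
Block shear: A_gv = 4960, A_nv = 3336, A_nt = 488 mm²; R_n = min(0.6F_uA_nv, 0.6F_yA_gv) + U_bs·F_u·A_nt = 1170 kN → 878 kN.
Bolt shear governs: 505 kN.

505 kN (bolt shear governs)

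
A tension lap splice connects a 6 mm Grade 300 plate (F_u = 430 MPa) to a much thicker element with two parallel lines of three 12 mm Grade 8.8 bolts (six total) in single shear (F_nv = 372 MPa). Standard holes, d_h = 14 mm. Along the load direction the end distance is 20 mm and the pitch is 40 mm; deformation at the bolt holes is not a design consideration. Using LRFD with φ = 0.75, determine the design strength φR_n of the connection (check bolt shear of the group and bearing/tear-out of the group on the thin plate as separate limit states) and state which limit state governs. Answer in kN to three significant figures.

Bolt shear: A_b = π·12²/4 = 113.1 mm²; R_n = 372 × 113.1 × 6 × 1 / 1000 = 252.4 kN → 0.75 × 252.4 = 189 kN.
Bearing (1.5 l_c t F_u ≤ 3.0 d t F_u): upper limit = 3.0·12·6·430 / 1000 = 92.88 kN.
  Edge l_c = 20 − 14/2 = 13 → r_n = 50.31 kN; interior l_c = 40 − 14 = 26 → r_n = 92.88 kN.
  R_n,bearing = 2·50.31 + 4·92.88 = 472.1 kN → 0.75 × 472.1 = 354 kN.
Bolt shear governs: 189 kN.

189 kN (bolt shear governs)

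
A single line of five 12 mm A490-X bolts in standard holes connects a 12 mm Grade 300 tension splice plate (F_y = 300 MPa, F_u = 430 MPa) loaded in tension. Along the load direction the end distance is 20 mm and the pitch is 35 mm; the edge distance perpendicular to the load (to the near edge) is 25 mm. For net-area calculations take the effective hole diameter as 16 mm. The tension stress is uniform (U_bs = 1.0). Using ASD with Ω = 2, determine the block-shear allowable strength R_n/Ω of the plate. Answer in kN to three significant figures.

Shear plane L_v = 20 + 4·35 = 160 mm; A_gv = 160 × 12 = 1920 mm².
A_nv = (160 − 4.5·16) × 12 = 1056 mm².
A_nt = (25 − 0.5·16) × 12 = 204 mm².
0.6 F_u A_nv = 272.4 kN; 0.6 F_y A_gv = 345.6 kN → shear rupture governs the shear term.
R_n = 272.4 + 1.0 × 430 × 204 / 1000 = 360.2 kN.
Allowable strength R_n/Ω = 360.2 / 2 = 180 kN.

180 kN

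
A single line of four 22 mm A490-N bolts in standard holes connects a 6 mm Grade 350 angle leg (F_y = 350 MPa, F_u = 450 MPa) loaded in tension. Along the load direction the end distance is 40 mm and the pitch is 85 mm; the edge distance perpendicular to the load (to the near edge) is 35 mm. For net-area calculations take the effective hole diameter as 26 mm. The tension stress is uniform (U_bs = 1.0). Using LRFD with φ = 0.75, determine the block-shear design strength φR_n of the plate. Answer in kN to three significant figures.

292 kN

Shear plane L_v = 40 + 3·85 = 295 mm; A_gv = 295 × 6 = 1770 mm².
A_nv = (295 − 3.5·26) × 6 = 1224 mm².
A_nt = (35 − 0.5·26) × 6 = 132 mm².
0.6 F_u A_nv = 330.5 kN; 0.6 F_y A_gv = 371.7 kN → shear rupture governs the shear term.
R_n = 330.5 + 1.0 × 450 × 132 / 1000 = 389.9 kN.
Design strength φR_n = 0.75 × 389.9 = 292 kN.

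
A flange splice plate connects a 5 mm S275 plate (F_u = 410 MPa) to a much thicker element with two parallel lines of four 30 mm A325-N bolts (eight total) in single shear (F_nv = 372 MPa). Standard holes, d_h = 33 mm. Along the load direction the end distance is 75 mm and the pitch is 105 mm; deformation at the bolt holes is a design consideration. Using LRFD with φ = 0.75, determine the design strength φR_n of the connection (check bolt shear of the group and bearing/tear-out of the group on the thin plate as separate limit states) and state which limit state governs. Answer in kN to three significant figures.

880 kN (bearing governs)

Bolt shear: A_b = π·30²/4 = 706.9 mm²; R_n = 372 × 706.9 × 8 × 1 / 1000 = 2104 kN → 0.75 × 2104 = 1580 kN.
Bearing (1.2 l_c t F_u ≤ 2.4 d t F_u): upper limit = 2.4·30·5·410 / 1000 = 147.6 kN.
  Edge l_c = 75 − 33/2 = 58.5 → r_n = 143.9 kN; interior l_c = 105 − 33 = 72 → r_n = 147.6 kN.
  R_n,bearing = 2·143.9 + 6·147.6 = 1173 kN → 0.75 × 1173 = 880 kN.
Bearing governs: 880 kN.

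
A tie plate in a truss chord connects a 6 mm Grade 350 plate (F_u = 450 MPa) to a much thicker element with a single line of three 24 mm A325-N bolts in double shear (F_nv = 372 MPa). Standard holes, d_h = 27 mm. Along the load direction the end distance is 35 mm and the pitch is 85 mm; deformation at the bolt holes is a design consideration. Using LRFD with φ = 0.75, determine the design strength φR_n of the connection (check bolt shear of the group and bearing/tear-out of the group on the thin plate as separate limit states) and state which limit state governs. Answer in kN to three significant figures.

Bolt shear: A_b = π·24²/4 = 452.4 mm²; R_n = 372 × 452.4 × 3 × 2 / 1000 = 1010 kN → 0.75 × 1010 = 757 kN.
Bearing (1.2 l_c t F_u ≤ 2.4 d t F_u): upper limit = 2.4·24·6·450 / 1000 = 155.5 kN.
  Edge l_c = 35 − 27/2 = 21.5 → r_n = 69.66 kN; interior l_c = 85 − 27 = 58 → r_n = 155.5 kN.
  R_n,bearing = 1·69.66 + 2·155.5 = 380.7 kN → 0.75 × 380.7 = 286 kN.
Bearing governs: 286 kN.

286 kN (bearing governs)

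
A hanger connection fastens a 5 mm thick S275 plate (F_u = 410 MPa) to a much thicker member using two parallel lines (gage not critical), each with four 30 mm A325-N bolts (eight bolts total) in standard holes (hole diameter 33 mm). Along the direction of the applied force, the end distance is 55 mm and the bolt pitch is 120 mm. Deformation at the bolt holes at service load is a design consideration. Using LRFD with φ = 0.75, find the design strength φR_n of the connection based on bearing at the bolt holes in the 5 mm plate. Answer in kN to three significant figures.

Per bolt r_n = 1.2 l_c t F_u ≤ 2.4 d t F_u; upper limit = 2.4 × 30 × 5 × 410 / 1000 = 147.6 kN.
Edge bolt: l_c = 55 − 33/2 = 38.5 mm → 1.2 × 38.5 × 5 × 410 / 1000 = 94.71 → r_n = 94.71 kN.
Interior bolts: l_c = 120 − 33 = 87 mm → 1.2 × 87 × 5 × 410 / 1000 = 214 → r_n = 147.6 kN.
R_n = 2 × 94.71 + 6 × 147.6 = 1075 kN.
Design strength φR_n = 0.75 × 1075 = 806 kN.

806 kN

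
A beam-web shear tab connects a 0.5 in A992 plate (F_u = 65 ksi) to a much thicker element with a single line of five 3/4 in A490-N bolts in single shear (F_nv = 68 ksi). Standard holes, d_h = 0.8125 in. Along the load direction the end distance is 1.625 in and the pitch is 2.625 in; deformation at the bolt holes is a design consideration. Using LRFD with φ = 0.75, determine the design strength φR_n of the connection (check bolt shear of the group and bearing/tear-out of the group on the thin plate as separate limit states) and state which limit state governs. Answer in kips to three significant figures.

113 kips (bolt shear governs)

Bolt shear: A_b = π·0.75²/4 = 0.4418 in²; R_n = 68 × 0.4418 × 5 × 1 = 150.2 kips → 0.75 × 150.2 = 113 kips.
Bearing (1.2 l_c t F_u ≤ 2.4 d t F_u): upper limit = 2.4·0.75·0.5·65 = 58.5 kips.
  Edge l_c = 1.625 − 0.8125/2 = 1.219 → r_n = 47.53 kips; interior l_c = 2.625 − 0.8125 = 1.812 → r_n = 58.5 kips.
  R_n,bearing = 1·47.53 + 4·58.5 = 281.5 kips → 0.75 × 281.5 = 211 kips.
Bolt shear governs: 113 kips.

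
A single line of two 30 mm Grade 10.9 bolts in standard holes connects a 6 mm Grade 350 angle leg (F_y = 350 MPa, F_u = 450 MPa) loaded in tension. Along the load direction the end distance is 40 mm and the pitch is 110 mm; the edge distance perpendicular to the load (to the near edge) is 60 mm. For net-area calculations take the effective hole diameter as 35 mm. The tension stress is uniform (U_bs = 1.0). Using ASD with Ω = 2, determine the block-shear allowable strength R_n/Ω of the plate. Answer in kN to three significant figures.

Shear plane L_v = 40 + 1·110 = 150 mm; A_gv = 150 × 6 = 900 mm².
A_nv = (150 − 1.5·35) × 6 = 585 mm².
A_nt = (60 − 0.5·35) × 6 = 255 mm².
0.6 F_u A_nv = 158 kN; 0.6 F_y A_gv = 189 kN → shear rupture governs the shear term.
R_n = 158 + 1.0 × 450 × 255 / 1000 = 272.7 kN.
Allowable strength R_n/Ω = 272.7 / 2 = 136 kN.

136 kN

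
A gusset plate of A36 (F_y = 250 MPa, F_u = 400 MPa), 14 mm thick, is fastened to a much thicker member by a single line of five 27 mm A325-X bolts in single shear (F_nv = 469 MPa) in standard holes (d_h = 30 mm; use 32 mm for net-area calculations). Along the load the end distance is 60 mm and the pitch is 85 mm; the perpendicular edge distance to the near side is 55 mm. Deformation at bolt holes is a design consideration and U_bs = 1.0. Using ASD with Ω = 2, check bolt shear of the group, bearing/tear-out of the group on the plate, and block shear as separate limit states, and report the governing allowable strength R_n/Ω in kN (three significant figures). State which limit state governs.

529 kN (block shear governs)

Bolt shear: A_b = π·27²/4 = 572.6 mm²; R_n = 469 × 572.6 × 5 × 1 / 1000 = 1343 kN → 1343 / 2 = 671 kN.
Bearing: edge l_c = 45, r_n = 302.4 kN; interior l_c = 55, r_n = 362.9 kN; R_n = 302.4 + 4·362.9 = 1754 kN → 877 kN.
Block shear: A_gv = 5600, A_nv = 3584, A_nt = 546 mm²; R_n = min(0.6F_uA_nv, 0.6F_yA_gv) + U_bs·F_u·A_nt = 1058 kN → 529 kN.
Block shear governs: 529 kN.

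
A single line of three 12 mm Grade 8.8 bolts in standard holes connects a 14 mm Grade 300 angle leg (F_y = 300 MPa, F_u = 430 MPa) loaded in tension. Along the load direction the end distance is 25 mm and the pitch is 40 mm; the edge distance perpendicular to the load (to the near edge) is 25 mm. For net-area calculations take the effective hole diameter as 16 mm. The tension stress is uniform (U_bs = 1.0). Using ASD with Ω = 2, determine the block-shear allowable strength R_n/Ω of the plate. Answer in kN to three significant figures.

169 kN

Shear plane L_v = 25 + 2·40 = 105 mm; A_gv = 105 × 14 = 1470 mm².
A_nv = (105 − 2.5·16) × 14 = 910 mm².
A_nt = (25 − 0.5·16) × 14 = 238 mm².
0.6 F_u A_nv = 234.8 kN; 0.6 F_y A_gv = 264.6 kN → shear rupture governs the shear term.
R_n = 234.8 + 1.0 × 430 × 238 / 1000 = 337.1 kN.
Allowable strength R_n/Ω = 337.1 / 2 = 169 kN.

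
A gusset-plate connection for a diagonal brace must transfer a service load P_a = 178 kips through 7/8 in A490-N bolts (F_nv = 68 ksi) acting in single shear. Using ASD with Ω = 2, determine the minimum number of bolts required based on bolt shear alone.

A_b = π·0.875²/4 = 0.6013 in².
Per-bolt allowable strength R_n/Ω = 68 × 0.6013 × 1 / 2 = 20.44 kips.
n ≥ 178 / 20.44 = 8.706 → use 9 bolts.

9 bolts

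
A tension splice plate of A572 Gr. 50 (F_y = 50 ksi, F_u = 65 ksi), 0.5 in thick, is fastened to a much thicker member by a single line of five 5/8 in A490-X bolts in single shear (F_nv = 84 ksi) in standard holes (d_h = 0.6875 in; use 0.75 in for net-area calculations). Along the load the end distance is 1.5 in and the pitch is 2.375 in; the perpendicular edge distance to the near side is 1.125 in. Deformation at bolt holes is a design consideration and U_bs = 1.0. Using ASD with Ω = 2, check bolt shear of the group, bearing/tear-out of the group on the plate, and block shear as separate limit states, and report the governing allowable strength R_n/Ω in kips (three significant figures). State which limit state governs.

Bolt shear: A_b = π·0.625²/4 = 0.3068 in²; R_n = 84 × 0.3068 × 5 × 1 = 128.9 kips → 128.9 / 2 = 64.4 kips.
Bearing: edge l_c = 1.156, r_n = 45.09 kips; interior l_c = 1.688, r_n = 48.75 kips; R_n = 45.09 + 4·48.75 = 240.1 kips → 120 kips.
Block shear: A_gv = 5.5, A_nv = 3.812, A_nt = 0.375 in²; R_n = min(0.6F_uA_nv, 0.6F_yA_gv) + U_bs·F_u·A_nt = 173.1 kips → 86.5 kips.
Bolt shear governs: 64.4 kips.

64.4 kips (bolt shear governs)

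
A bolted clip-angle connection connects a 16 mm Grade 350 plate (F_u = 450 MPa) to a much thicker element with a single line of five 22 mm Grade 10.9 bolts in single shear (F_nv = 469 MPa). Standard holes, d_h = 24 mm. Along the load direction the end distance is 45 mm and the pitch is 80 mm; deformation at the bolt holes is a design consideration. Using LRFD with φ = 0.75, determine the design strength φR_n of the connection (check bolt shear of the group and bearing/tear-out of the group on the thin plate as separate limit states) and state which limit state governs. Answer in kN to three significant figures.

669 kN (bolt shear governs)

Bolt shear: A_b = π·22²/4 = 380.1 mm²; R_n = 469 × 380.1 × 5 × 1 / 1000 = 891.4 kN → 0.75 × 891.4 = 669 kN.
Bearing (1.2 l_c t F_u ≤ 2.4 d t F_u): upper limit = 2.4·22·16·450 / 1000 = 380.2 kN.
  Edge l_c = 45 − 24/2 = 33 → r_n = 285.1 kN; interior l_c = 80 − 24 = 56 → r_n = 380.2 kN.
  R_n,bearing = 1·285.1 + 4·380.2 = 1806 kN → 0.75 × 1806 = 1350 kN.
Bolt shear governs: 669 kN.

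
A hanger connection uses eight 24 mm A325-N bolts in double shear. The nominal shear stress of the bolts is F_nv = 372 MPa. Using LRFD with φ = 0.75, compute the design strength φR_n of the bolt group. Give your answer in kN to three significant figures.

A_b = π × 24² / 4 = 452.4 mm².
R_n = F_nv · A_b · n · n_s = 372 × 452.4 × 8 × 2 / 1000 = 2693 kN.
Design strength φR_n = 0.75 × 2693 = 2020 kN.

2020 kN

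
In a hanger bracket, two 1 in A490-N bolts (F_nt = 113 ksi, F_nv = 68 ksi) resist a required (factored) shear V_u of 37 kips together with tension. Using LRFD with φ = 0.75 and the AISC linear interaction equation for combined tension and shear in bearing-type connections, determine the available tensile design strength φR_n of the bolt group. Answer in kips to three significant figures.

A_b = π·1²/4 = 0.7854 in²; f_rv = 37 / (2 × 0.7854) = 23.55 ksi.
F'_nt = 1.3 F_nt − (F_nt / φF_nv) f_rv = 1.3·113 − (113/(0.75·68))·23.55 = 94.71 ksi, capped at F_nt → F'_nt = 94.71 ksi.
R_n = F'_nt · A_b · n = 94.71 × 0.7854 × 2 = 148.8 kips.
Design strength φR_n = 0.75 × 148.8 = 112 kips.

112 kips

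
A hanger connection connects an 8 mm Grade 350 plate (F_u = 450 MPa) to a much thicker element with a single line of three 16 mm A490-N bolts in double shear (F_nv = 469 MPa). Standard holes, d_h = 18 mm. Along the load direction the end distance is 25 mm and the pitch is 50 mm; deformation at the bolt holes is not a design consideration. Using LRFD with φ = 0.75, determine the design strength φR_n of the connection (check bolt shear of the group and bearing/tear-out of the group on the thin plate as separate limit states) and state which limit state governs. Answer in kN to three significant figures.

Bolt shear: A_b = π·16²/4 = 201.1 mm²; R_n = 469 × 201.1 × 3 × 2 / 1000 = 565.8 kN → 0.75 × 565.8 = 424 kN.
Bearing (1.5 l_c t F_u ≤ 3.0 d t F_u): upper limit = 3.0·16·8·450 / 1000 = 172.8 kN.
  Edge l_c = 25 − 18/2 = 16 → r_n = 86.4 kN; interior l_c = 50 − 18 = 32 → r_n = 172.8 kN.
  R_n,bearing = 1·86.4 + 2·172.8 = 432 kN → 0.75 × 432 = 324 kN.
Bearing governs: 324 kN.

324 kN (bearing governs)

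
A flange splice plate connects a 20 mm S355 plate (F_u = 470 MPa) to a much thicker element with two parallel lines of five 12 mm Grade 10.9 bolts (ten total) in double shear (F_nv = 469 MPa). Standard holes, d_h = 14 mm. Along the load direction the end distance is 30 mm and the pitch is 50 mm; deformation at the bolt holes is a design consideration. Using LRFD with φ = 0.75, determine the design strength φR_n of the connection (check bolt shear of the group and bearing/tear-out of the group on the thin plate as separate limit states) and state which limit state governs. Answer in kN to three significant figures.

796 kN (bolt shear governs)

Bolt shear: A_b = π·12²/4 = 113.1 mm²; R_n = 469 × 113.1 × 10 × 2 / 1000 = 1061 kN → 0.75 × 1061 = 796 kN.
Bearing (1.2 l_c t F_u ≤ 2.4 d t F_u): upper limit = 2.4·12·20·470 / 1000 = 270.7 kN.
  Edge l_c = 30 − 14/2 = 23 → r_n = 259.4 kN; interior l_c = 50 − 14 = 36 → r_n = 270.7 kN.
  R_n,bearing = 2·259.4 + 8·270.7 = 2685 kN → 0.75 × 2685 = 2010 kN.
Bolt shear governs: 796 kN.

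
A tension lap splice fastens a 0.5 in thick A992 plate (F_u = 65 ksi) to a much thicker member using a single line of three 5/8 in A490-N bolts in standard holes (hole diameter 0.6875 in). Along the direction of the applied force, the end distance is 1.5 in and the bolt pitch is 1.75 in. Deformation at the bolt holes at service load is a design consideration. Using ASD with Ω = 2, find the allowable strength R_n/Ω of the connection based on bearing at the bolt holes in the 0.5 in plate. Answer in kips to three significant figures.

Per bolt r_n = 1.2 l_c t F_u ≤ 2.4 d t F_u; upper limit = 2.4 × 0.625 × 0.5 × 65 = 48.75 kips.
Edge bolt: l_c = 1.5 − 0.6875/2 = 1.156 in → 1.2 × 1.156 × 0.5 × 65 = 45.09 → r_n = 45.09 kips.
Interior bolts: l_c = 1.75 − 0.6875 = 1.062 in → 1.2 × 1.062 × 0.5 × 65 = 41.44 → r_n = 41.44 kips.
R_n = 1 × 45.09 + 2 × 41.44 = 128 kips.
Allowable strength R_n/Ω = 128 / 2 = 64 kips.

64 kips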